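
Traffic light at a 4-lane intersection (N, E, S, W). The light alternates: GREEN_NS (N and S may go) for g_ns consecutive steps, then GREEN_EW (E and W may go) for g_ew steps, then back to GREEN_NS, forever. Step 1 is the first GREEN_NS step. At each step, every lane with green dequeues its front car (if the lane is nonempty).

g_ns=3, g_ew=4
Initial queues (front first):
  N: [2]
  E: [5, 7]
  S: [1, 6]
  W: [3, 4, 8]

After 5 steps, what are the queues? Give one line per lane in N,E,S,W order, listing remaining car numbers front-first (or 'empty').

Step 1 [NS]: N:car2-GO,E:wait,S:car1-GO,W:wait | queues: N=0 E=2 S=1 W=3
Step 2 [NS]: N:empty,E:wait,S:car6-GO,W:wait | queues: N=0 E=2 S=0 W=3
Step 3 [NS]: N:empty,E:wait,S:empty,W:wait | queues: N=0 E=2 S=0 W=3
Step 4 [EW]: N:wait,E:car5-GO,S:wait,W:car3-GO | queues: N=0 E=1 S=0 W=2
Step 5 [EW]: N:wait,E:car7-GO,S:wait,W:car4-GO | queues: N=0 E=0 S=0 W=1

N: empty
E: empty
S: empty
W: 8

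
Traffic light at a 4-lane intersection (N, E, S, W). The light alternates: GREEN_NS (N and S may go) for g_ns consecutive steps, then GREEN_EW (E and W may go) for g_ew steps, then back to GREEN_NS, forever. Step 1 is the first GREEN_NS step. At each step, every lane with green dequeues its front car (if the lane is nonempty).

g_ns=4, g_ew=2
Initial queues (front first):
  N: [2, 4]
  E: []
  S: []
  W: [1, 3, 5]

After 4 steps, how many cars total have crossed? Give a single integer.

Answer: 2

Derivation:
Step 1 [NS]: N:car2-GO,E:wait,S:empty,W:wait | queues: N=1 E=0 S=0 W=3
Step 2 [NS]: N:car4-GO,E:wait,S:empty,W:wait | queues: N=0 E=0 S=0 W=3
Step 3 [NS]: N:empty,E:wait,S:empty,W:wait | queues: N=0 E=0 S=0 W=3
Step 4 [NS]: N:empty,E:wait,S:empty,W:wait | queues: N=0 E=0 S=0 W=3
Cars crossed by step 4: 2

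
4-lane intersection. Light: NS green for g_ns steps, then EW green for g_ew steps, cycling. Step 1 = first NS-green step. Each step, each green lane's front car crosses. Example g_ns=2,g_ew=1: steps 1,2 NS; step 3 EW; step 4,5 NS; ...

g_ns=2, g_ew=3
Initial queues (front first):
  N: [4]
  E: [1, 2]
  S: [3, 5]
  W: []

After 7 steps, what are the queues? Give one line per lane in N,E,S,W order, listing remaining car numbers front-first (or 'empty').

Step 1 [NS]: N:car4-GO,E:wait,S:car3-GO,W:wait | queues: N=0 E=2 S=1 W=0
Step 2 [NS]: N:empty,E:wait,S:car5-GO,W:wait | queues: N=0 E=2 S=0 W=0
Step 3 [EW]: N:wait,E:car1-GO,S:wait,W:empty | queues: N=0 E=1 S=0 W=0
Step 4 [EW]: N:wait,E:car2-GO,S:wait,W:empty | queues: N=0 E=0 S=0 W=0

N: empty
E: empty
S: empty
W: empty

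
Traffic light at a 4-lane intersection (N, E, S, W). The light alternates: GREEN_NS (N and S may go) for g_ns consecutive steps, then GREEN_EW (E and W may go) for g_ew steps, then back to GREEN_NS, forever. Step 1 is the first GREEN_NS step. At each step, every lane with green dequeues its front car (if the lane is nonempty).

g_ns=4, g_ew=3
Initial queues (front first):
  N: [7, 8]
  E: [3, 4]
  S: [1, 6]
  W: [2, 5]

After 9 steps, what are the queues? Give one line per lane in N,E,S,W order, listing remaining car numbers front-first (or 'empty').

Step 1 [NS]: N:car7-GO,E:wait,S:car1-GO,W:wait | queues: N=1 E=2 S=1 W=2
Step 2 [NS]: N:car8-GO,E:wait,S:car6-GO,W:wait | queues: N=0 E=2 S=0 W=2
Step 3 [NS]: N:empty,E:wait,S:empty,W:wait | queues: N=0 E=2 S=0 W=2
Step 4 [NS]: N:empty,E:wait,S:empty,W:wait | queues: N=0 E=2 S=0 W=2
Step 5 [EW]: N:wait,E:car3-GO,S:wait,W:car2-GO | queues: N=0 E=1 S=0 W=1
Step 6 [EW]: N:wait,E:car4-GO,S:wait,W:car5-GO | queues: N=0 E=0 S=0 W=0

N: empty
E: empty
S: empty
W: empty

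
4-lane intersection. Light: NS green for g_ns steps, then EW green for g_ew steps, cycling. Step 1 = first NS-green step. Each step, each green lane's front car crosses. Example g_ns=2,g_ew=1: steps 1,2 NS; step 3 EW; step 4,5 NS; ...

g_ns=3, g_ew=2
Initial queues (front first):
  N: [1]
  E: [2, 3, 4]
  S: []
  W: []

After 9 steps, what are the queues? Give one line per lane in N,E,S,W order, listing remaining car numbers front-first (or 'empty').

Step 1 [NS]: N:car1-GO,E:wait,S:empty,W:wait | queues: N=0 E=3 S=0 W=0
Step 2 [NS]: N:empty,E:wait,S:empty,W:wait | queues: N=0 E=3 S=0 W=0
Step 3 [NS]: N:empty,E:wait,S:empty,W:wait | queues: N=0 E=3 S=0 W=0
Step 4 [EW]: N:wait,E:car2-GO,S:wait,W:empty | queues: N=0 E=2 S=0 W=0
Step 5 [EW]: N:wait,E:car3-GO,S:wait,W:empty | queues: N=0 E=1 S=0 W=0
Step 6 [NS]: N:empty,E:wait,S:empty,W:wait | queues: N=0 E=1 S=0 W=0
Step 7 [NS]: N:empty,E:wait,S:empty,W:wait | queues: N=0 E=1 S=0 W=0
Step 8 [NS]: N:empty,E:wait,S:empty,W:wait | queues: N=0 E=1 S=0 W=0
Step 9 [EW]: N:wait,E:car4-GO,S:wait,W:empty | queues: N=0 E=0 S=0 W=0

N: empty
E: empty
S: empty
W: empty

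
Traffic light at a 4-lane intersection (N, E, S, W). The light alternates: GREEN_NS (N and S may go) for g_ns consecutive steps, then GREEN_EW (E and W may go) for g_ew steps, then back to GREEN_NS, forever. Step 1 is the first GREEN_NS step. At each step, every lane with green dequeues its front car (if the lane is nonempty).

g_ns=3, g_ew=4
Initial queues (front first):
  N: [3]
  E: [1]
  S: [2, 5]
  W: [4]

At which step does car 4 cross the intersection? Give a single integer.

Step 1 [NS]: N:car3-GO,E:wait,S:car2-GO,W:wait | queues: N=0 E=1 S=1 W=1
Step 2 [NS]: N:empty,E:wait,S:car5-GO,W:wait | queues: N=0 E=1 S=0 W=1
Step 3 [NS]: N:empty,E:wait,S:empty,W:wait | queues: N=0 E=1 S=0 W=1
Step 4 [EW]: N:wait,E:car1-GO,S:wait,W:car4-GO | queues: N=0 E=0 S=0 W=0
Car 4 crosses at step 4

4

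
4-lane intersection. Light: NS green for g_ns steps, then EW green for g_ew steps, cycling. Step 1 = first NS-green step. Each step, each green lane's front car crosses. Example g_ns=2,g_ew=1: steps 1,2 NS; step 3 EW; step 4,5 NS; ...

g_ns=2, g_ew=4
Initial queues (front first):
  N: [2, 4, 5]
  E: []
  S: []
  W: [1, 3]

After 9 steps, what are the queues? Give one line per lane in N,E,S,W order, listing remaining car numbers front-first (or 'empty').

Step 1 [NS]: N:car2-GO,E:wait,S:empty,W:wait | queues: N=2 E=0 S=0 W=2
Step 2 [NS]: N:car4-GO,E:wait,S:empty,W:wait | queues: N=1 E=0 S=0 W=2
Step 3 [EW]: N:wait,E:empty,S:wait,W:car1-GO | queues: N=1 E=0 S=0 W=1
Step 4 [EW]: N:wait,E:empty,S:wait,W:car3-GO | queues: N=1 E=0 S=0 W=0
Step 5 [EW]: N:wait,E:empty,S:wait,W:empty | queues: N=1 E=0 S=0 W=0
Step 6 [EW]: N:wait,E:empty,S:wait,W:empty | queues: N=1 E=0 S=0 W=0
Step 7 [NS]: N:car5-GO,E:wait,S:empty,W:wait | queues: N=0 E=0 S=0 W=0

N: empty
E: empty
S: empty
W: empty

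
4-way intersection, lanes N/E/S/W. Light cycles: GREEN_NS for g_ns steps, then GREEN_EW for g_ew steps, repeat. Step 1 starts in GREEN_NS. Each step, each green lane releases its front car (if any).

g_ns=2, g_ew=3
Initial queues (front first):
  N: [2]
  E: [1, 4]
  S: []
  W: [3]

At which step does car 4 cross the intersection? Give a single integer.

Step 1 [NS]: N:car2-GO,E:wait,S:empty,W:wait | queues: N=0 E=2 S=0 W=1
Step 2 [NS]: N:empty,E:wait,S:empty,W:wait | queues: N=0 E=2 S=0 W=1
Step 3 [EW]: N:wait,E:car1-GO,S:wait,W:car3-GO | queues: N=0 E=1 S=0 W=0
Step 4 [EW]: N:wait,E:car4-GO,S:wait,W:empty | queues: N=0 E=0 S=0 W=0
Car 4 crosses at step 4

4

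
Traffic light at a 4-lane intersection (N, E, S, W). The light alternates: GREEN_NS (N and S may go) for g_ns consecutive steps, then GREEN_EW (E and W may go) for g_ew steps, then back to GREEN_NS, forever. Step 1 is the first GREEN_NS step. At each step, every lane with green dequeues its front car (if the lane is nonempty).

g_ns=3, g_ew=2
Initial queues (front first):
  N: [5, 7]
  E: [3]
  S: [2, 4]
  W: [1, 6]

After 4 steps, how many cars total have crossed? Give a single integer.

Answer: 6

Derivation:
Step 1 [NS]: N:car5-GO,E:wait,S:car2-GO,W:wait | queues: N=1 E=1 S=1 W=2
Step 2 [NS]: N:car7-GO,E:wait,S:car4-GO,W:wait | queues: N=0 E=1 S=0 W=2
Step 3 [NS]: N:empty,E:wait,S:empty,W:wait | queues: N=0 E=1 S=0 W=2
Step 4 [EW]: N:wait,E:car3-GO,S:wait,W:car1-GO | queues: N=0 E=0 S=0 W=1
Cars crossed by step 4: 6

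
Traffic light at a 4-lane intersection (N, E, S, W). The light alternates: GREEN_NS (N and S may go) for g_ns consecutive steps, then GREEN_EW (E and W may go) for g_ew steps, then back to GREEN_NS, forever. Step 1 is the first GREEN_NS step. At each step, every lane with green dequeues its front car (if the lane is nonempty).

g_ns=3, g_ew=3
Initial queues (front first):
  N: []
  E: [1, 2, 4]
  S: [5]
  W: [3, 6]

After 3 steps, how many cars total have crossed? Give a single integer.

Answer: 1

Derivation:
Step 1 [NS]: N:empty,E:wait,S:car5-GO,W:wait | queues: N=0 E=3 S=0 W=2
Step 2 [NS]: N:empty,E:wait,S:empty,W:wait | queues: N=0 E=3 S=0 W=2
Step 3 [NS]: N:empty,E:wait,S:empty,W:wait | queues: N=0 E=3 S=0 W=2
Cars crossed by step 3: 1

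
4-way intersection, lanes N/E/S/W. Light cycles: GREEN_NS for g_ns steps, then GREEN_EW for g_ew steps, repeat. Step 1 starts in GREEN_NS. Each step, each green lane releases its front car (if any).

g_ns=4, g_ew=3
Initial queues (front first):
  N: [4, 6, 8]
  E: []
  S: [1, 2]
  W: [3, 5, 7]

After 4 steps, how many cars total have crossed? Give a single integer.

Answer: 5

Derivation:
Step 1 [NS]: N:car4-GO,E:wait,S:car1-GO,W:wait | queues: N=2 E=0 S=1 W=3
Step 2 [NS]: N:car6-GO,E:wait,S:car2-GO,W:wait | queues: N=1 E=0 S=0 W=3
Step 3 [NS]: N:car8-GO,E:wait,S:empty,W:wait | queues: N=0 E=0 S=0 W=3
Step 4 [NS]: N:empty,E:wait,S:empty,W:wait | queues: N=0 E=0 S=0 W=3
Cars crossed by step 4: 5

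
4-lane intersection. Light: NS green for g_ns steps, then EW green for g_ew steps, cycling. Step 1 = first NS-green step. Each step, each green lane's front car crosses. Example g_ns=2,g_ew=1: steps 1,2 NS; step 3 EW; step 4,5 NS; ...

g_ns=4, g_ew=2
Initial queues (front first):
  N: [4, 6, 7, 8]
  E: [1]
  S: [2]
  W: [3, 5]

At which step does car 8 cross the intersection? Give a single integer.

Step 1 [NS]: N:car4-GO,E:wait,S:car2-GO,W:wait | queues: N=3 E=1 S=0 W=2
Step 2 [NS]: N:car6-GO,E:wait,S:empty,W:wait | queues: N=2 E=1 S=0 W=2
Step 3 [NS]: N:car7-GO,E:wait,S:empty,W:wait | queues: N=1 E=1 S=0 W=2
Step 4 [NS]: N:car8-GO,E:wait,S:empty,W:wait | queues: N=0 E=1 S=0 W=2
Step 5 [EW]: N:wait,E:car1-GO,S:wait,W:car3-GO | queues: N=0 E=0 S=0 W=1
Step 6 [EW]: N:wait,E:empty,S:wait,W:car5-GO | queues: N=0 E=0 S=0 W=0
Car 8 crosses at step 4

4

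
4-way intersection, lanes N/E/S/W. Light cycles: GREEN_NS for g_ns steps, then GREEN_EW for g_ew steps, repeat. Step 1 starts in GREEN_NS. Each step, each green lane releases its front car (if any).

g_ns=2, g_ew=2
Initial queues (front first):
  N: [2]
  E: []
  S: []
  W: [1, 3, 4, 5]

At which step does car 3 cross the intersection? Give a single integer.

Step 1 [NS]: N:car2-GO,E:wait,S:empty,W:wait | queues: N=0 E=0 S=0 W=4
Step 2 [NS]: N:empty,E:wait,S:empty,W:wait | queues: N=0 E=0 S=0 W=4
Step 3 [EW]: N:wait,E:empty,S:wait,W:car1-GO | queues: N=0 E=0 S=0 W=3
Step 4 [EW]: N:wait,E:empty,S:wait,W:car3-GO | queues: N=0 E=0 S=0 W=2
Step 5 [NS]: N:empty,E:wait,S:empty,W:wait | queues: N=0 E=0 S=0 W=2
Step 6 [NS]: N:empty,E:wait,S:empty,W:wait | queues: N=0 E=0 S=0 W=2
Step 7 [EW]: N:wait,E:empty,S:wait,W:car4-GO | queues: N=0 E=0 S=0 W=1
Step 8 [EW]: N:wait,E:empty,S:wait,W:car5-GO | queues: N=0 E=0 S=0 W=0
Car 3 crosses at step 4

4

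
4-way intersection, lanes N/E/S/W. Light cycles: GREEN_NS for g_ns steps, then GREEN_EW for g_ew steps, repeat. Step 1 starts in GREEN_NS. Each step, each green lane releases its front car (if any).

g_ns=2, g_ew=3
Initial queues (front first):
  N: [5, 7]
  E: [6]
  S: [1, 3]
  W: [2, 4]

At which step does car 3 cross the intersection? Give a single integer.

Step 1 [NS]: N:car5-GO,E:wait,S:car1-GO,W:wait | queues: N=1 E=1 S=1 W=2
Step 2 [NS]: N:car7-GO,E:wait,S:car3-GO,W:wait | queues: N=0 E=1 S=0 W=2
Step 3 [EW]: N:wait,E:car6-GO,S:wait,W:car2-GO | queues: N=0 E=0 S=0 W=1
Step 4 [EW]: N:wait,E:empty,S:wait,W:car4-GO | queues: N=0 E=0 S=0 W=0
Car 3 crosses at step 2

2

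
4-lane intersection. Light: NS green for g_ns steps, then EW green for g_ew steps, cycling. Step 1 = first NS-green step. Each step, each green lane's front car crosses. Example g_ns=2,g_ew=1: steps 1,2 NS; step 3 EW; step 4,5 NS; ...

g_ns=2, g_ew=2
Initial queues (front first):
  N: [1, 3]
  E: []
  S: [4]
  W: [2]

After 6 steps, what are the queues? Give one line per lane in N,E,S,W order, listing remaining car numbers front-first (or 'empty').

Step 1 [NS]: N:car1-GO,E:wait,S:car4-GO,W:wait | queues: N=1 E=0 S=0 W=1
Step 2 [NS]: N:car3-GO,E:wait,S:empty,W:wait | queues: N=0 E=0 S=0 W=1
Step 3 [EW]: N:wait,E:empty,S:wait,W:car2-GO | queues: N=0 E=0 S=0 W=0

N: empty
E: empty
S: empty
W: empty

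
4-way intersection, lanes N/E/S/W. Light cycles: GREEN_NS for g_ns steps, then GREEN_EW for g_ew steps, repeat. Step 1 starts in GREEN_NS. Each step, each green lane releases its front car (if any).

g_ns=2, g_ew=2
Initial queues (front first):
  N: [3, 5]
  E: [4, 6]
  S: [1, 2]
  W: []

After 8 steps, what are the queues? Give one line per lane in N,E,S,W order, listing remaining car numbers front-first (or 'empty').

Step 1 [NS]: N:car3-GO,E:wait,S:car1-GO,W:wait | queues: N=1 E=2 S=1 W=0
Step 2 [NS]: N:car5-GO,E:wait,S:car2-GO,W:wait | queues: N=0 E=2 S=0 W=0
Step 3 [EW]: N:wait,E:car4-GO,S:wait,W:empty | queues: N=0 E=1 S=0 W=0
Step 4 [EW]: N:wait,E:car6-GO,S:wait,W:empty | queues: N=0 E=0 S=0 W=0

N: empty
E: empty
S: empty
W: empty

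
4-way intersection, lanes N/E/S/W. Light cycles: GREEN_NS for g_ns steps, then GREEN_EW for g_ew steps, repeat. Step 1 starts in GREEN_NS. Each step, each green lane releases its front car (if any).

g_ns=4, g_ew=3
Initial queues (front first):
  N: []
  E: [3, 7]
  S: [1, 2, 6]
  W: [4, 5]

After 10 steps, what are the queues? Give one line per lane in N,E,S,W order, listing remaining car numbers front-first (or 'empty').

Step 1 [NS]: N:empty,E:wait,S:car1-GO,W:wait | queues: N=0 E=2 S=2 W=2
Step 2 [NS]: N:empty,E:wait,S:car2-GO,W:wait | queues: N=0 E=2 S=1 W=2
Step 3 [NS]: N:empty,E:wait,S:car6-GO,W:wait | queues: N=0 E=2 S=0 W=2
Step 4 [NS]: N:empty,E:wait,S:empty,W:wait | queues: N=0 E=2 S=0 W=2
Step 5 [EW]: N:wait,E:car3-GO,S:wait,W:car4-GO | queues: N=0 E=1 S=0 W=1
Step 6 [EW]: N:wait,E:car7-GO,S:wait,W:car5-GO | queues: N=0 E=0 S=0 W=0

N: empty
E: empty
S: empty
W: empty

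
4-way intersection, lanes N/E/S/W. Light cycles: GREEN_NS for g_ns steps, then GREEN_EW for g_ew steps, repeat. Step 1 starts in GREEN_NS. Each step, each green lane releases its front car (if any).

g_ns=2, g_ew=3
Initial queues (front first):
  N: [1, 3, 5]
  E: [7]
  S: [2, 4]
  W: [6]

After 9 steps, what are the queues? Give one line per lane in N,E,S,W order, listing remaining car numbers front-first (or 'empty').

Step 1 [NS]: N:car1-GO,E:wait,S:car2-GO,W:wait | queues: N=2 E=1 S=1 W=1
Step 2 [NS]: N:car3-GO,E:wait,S:car4-GO,W:wait | queues: N=1 E=1 S=0 W=1
Step 3 [EW]: N:wait,E:car7-GO,S:wait,W:car6-GO | queues: N=1 E=0 S=0 W=0
Step 4 [EW]: N:wait,E:empty,S:wait,W:empty | queues: N=1 E=0 S=0 W=0
Step 5 [EW]: N:wait,E:empty,S:wait,W:empty | queues: N=1 E=0 S=0 W=0
Step 6 [NS]: N:car5-GO,E:wait,S:empty,W:wait | queues: N=0 E=0 S=0 W=0

N: empty
E: empty
S: empty
W: empty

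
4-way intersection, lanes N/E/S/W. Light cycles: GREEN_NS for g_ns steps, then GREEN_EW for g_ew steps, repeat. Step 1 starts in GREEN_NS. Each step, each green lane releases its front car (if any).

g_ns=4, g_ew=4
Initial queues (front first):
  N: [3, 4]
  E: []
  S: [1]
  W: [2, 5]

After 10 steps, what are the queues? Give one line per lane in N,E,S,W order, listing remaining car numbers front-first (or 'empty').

Step 1 [NS]: N:car3-GO,E:wait,S:car1-GO,W:wait | queues: N=1 E=0 S=0 W=2
Step 2 [NS]: N:car4-GO,E:wait,S:empty,W:wait | queues: N=0 E=0 S=0 W=2
Step 3 [NS]: N:empty,E:wait,S:empty,W:wait | queues: N=0 E=0 S=0 W=2
Step 4 [NS]: N:empty,E:wait,S:empty,W:wait | queues: N=0 E=0 S=0 W=2
Step 5 [EW]: N:wait,E:empty,S:wait,W:car2-GO | queues: N=0 E=0 S=0 W=1
Step 6 [EW]: N:wait,E:empty,S:wait,W:car5-GO | queues: N=0 E=0 S=0 W=0

N: empty
E: empty
S: empty
W: empty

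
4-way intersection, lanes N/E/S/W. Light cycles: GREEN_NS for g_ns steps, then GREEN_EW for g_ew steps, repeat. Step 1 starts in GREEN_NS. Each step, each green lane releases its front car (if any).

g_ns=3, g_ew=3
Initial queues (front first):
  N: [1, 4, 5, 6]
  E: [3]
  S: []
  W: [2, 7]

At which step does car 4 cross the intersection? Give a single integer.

Step 1 [NS]: N:car1-GO,E:wait,S:empty,W:wait | queues: N=3 E=1 S=0 W=2
Step 2 [NS]: N:car4-GO,E:wait,S:empty,W:wait | queues: N=2 E=1 S=0 W=2
Step 3 [NS]: N:car5-GO,E:wait,S:empty,W:wait | queues: N=1 E=1 S=0 W=2
Step 4 [EW]: N:wait,E:car3-GO,S:wait,W:car2-GO | queues: N=1 E=0 S=0 W=1
Step 5 [EW]: N:wait,E:empty,S:wait,W:car7-GO | queues: N=1 E=0 S=0 W=0
Step 6 [EW]: N:wait,E:empty,S:wait,W:empty | queues: N=1 E=0 S=0 W=0
Step 7 [NS]: N:car6-GO,E:wait,S:empty,W:wait | queues: N=0 E=0 S=0 W=0
Car 4 crosses at step 2

2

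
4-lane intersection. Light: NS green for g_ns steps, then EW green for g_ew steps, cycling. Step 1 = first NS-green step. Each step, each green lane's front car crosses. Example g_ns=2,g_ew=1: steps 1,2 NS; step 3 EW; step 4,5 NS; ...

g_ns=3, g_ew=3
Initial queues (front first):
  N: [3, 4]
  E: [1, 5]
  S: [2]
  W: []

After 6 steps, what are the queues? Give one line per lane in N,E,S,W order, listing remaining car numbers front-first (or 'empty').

Step 1 [NS]: N:car3-GO,E:wait,S:car2-GO,W:wait | queues: N=1 E=2 S=0 W=0
Step 2 [NS]: N:car4-GO,E:wait,S:empty,W:wait | queues: N=0 E=2 S=0 W=0
Step 3 [NS]: N:empty,E:wait,S:empty,W:wait | queues: N=0 E=2 S=0 W=0
Step 4 [EW]: N:wait,E:car1-GO,S:wait,W:empty | queues: N=0 E=1 S=0 W=0
Step 5 [EW]: N:wait,E:car5-GO,S:wait,W:empty | queues: N=0 E=0 S=0 W=0

N: empty
E: empty
S: empty
W: empty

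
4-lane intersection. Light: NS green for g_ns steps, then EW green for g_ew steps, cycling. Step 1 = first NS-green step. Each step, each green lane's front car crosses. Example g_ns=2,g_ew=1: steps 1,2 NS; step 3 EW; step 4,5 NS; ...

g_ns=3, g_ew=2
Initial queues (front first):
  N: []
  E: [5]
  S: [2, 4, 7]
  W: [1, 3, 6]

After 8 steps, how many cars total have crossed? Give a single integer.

Step 1 [NS]: N:empty,E:wait,S:car2-GO,W:wait | queues: N=0 E=1 S=2 W=3
Step 2 [NS]: N:empty,E:wait,S:car4-GO,W:wait | queues: N=0 E=1 S=1 W=3
Step 3 [NS]: N:empty,E:wait,S:car7-GO,W:wait | queues: N=0 E=1 S=0 W=3
Step 4 [EW]: N:wait,E:car5-GO,S:wait,W:car1-GO | queues: N=0 E=0 S=0 W=2
Step 5 [EW]: N:wait,E:empty,S:wait,W:car3-GO | queues: N=0 E=0 S=0 W=1
Step 6 [NS]: N:empty,E:wait,S:empty,W:wait | queues: N=0 E=0 S=0 W=1
Step 7 [NS]: N:empty,E:wait,S:empty,W:wait | queues: N=0 E=0 S=0 W=1
Step 8 [NS]: N:empty,E:wait,S:empty,W:wait | queues: N=0 E=0 S=0 W=1
Cars crossed by step 8: 6

Answer: 6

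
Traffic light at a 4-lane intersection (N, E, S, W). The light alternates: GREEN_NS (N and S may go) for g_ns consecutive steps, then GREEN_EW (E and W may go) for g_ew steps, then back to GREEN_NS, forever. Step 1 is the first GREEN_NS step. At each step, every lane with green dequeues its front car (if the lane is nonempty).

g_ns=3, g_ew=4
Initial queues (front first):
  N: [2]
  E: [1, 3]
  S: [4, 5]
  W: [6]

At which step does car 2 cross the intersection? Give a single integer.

Step 1 [NS]: N:car2-GO,E:wait,S:car4-GO,W:wait | queues: N=0 E=2 S=1 W=1
Step 2 [NS]: N:empty,E:wait,S:car5-GO,W:wait | queues: N=0 E=2 S=0 W=1
Step 3 [NS]: N:empty,E:wait,S:empty,W:wait | queues: N=0 E=2 S=0 W=1
Step 4 [EW]: N:wait,E:car1-GO,S:wait,W:car6-GO | queues: N=0 E=1 S=0 W=0
Step 5 [EW]: N:wait,E:car3-GO,S:wait,W:empty | queues: N=0 E=0 S=0 W=0
Car 2 crosses at step 1

1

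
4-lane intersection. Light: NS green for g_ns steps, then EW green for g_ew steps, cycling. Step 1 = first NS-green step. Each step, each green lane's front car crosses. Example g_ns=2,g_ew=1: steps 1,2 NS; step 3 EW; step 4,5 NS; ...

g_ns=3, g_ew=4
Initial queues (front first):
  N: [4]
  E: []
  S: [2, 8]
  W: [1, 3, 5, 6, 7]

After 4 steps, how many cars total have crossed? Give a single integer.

Answer: 4

Derivation:
Step 1 [NS]: N:car4-GO,E:wait,S:car2-GO,W:wait | queues: N=0 E=0 S=1 W=5
Step 2 [NS]: N:empty,E:wait,S:car8-GO,W:wait | queues: N=0 E=0 S=0 W=5
Step 3 [NS]: N:empty,E:wait,S:empty,W:wait | queues: N=0 E=0 S=0 W=5
Step 4 [EW]: N:wait,E:empty,S:wait,W:car1-GO | queues: N=0 E=0 S=0 W=4
Cars crossed by step 4: 4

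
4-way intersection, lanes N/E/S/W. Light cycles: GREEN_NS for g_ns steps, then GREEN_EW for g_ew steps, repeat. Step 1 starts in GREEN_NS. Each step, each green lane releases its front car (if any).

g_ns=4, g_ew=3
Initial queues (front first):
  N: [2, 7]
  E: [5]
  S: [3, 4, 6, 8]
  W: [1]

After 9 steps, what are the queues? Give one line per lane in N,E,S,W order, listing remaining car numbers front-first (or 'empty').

Step 1 [NS]: N:car2-GO,E:wait,S:car3-GO,W:wait | queues: N=1 E=1 S=3 W=1
Step 2 [NS]: N:car7-GO,E:wait,S:car4-GO,W:wait | queues: N=0 E=1 S=2 W=1
Step 3 [NS]: N:empty,E:wait,S:car6-GO,W:wait | queues: N=0 E=1 S=1 W=1
Step 4 [NS]: N:empty,E:wait,S:car8-GO,W:wait | queues: N=0 E=1 S=0 W=1
Step 5 [EW]: N:wait,E:car5-GO,S:wait,W:car1-GO | queues: N=0 E=0 S=0 W=0

N: empty
E: empty
S: empty
W: empty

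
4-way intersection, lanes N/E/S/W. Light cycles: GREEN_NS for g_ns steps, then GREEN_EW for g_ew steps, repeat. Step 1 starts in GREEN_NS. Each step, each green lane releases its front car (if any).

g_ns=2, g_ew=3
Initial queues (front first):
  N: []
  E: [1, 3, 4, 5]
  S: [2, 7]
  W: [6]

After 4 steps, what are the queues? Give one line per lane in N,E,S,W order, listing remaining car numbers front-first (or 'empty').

Step 1 [NS]: N:empty,E:wait,S:car2-GO,W:wait | queues: N=0 E=4 S=1 W=1
Step 2 [NS]: N:empty,E:wait,S:car7-GO,W:wait | queues: N=0 E=4 S=0 W=1
Step 3 [EW]: N:wait,E:car1-GO,S:wait,W:car6-GO | queues: N=0 E=3 S=0 W=0
Step 4 [EW]: N:wait,E:car3-GO,S:wait,W:empty | queues: N=0 E=2 S=0 W=0

N: empty
E: 4 5
S: empty
W: empty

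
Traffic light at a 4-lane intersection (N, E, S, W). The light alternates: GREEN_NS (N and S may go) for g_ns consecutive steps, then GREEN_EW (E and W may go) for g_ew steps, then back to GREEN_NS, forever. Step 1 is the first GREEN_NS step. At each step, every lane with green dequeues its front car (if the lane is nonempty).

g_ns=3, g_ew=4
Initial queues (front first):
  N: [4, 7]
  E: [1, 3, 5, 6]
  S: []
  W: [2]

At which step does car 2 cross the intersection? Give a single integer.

Step 1 [NS]: N:car4-GO,E:wait,S:empty,W:wait | queues: N=1 E=4 S=0 W=1
Step 2 [NS]: N:car7-GO,E:wait,S:empty,W:wait | queues: N=0 E=4 S=0 W=1
Step 3 [NS]: N:empty,E:wait,S:empty,W:wait | queues: N=0 E=4 S=0 W=1
Step 4 [EW]: N:wait,E:car1-GO,S:wait,W:car2-GO | queues: N=0 E=3 S=0 W=0
Step 5 [EW]: N:wait,E:car3-GO,S:wait,W:empty | queues: N=0 E=2 S=0 W=0
Step 6 [EW]: N:wait,E:car5-GO,S:wait,W:empty | queues: N=0 E=1 S=0 W=0
Step 7 [EW]: N:wait,E:car6-GO,S:wait,W:empty | queues: N=0 E=0 S=0 W=0
Car 2 crosses at step 4

4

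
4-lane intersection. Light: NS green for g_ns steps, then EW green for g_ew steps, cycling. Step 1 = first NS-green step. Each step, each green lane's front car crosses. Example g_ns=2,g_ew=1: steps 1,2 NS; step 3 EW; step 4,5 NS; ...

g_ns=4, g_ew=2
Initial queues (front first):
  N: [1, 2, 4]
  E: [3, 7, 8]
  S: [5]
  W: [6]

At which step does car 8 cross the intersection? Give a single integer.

Step 1 [NS]: N:car1-GO,E:wait,S:car5-GO,W:wait | queues: N=2 E=3 S=0 W=1
Step 2 [NS]: N:car2-GO,E:wait,S:empty,W:wait | queues: N=1 E=3 S=0 W=1
Step 3 [NS]: N:car4-GO,E:wait,S:empty,W:wait | queues: N=0 E=3 S=0 W=1
Step 4 [NS]: N:empty,E:wait,S:empty,W:wait | queues: N=0 E=3 S=0 W=1
Step 5 [EW]: N:wait,E:car3-GO,S:wait,W:car6-GO | queues: N=0 E=2 S=0 W=0
Step 6 [EW]: N:wait,E:car7-GO,S:wait,W:empty | queues: N=0 E=1 S=0 W=0
Step 7 [NS]: N:empty,E:wait,S:empty,W:wait | queues: N=0 E=1 S=0 W=0
Step 8 [NS]: N:empty,E:wait,S:empty,W:wait | queues: N=0 E=1 S=0 W=0
Step 9 [NS]: N:empty,E:wait,S:empty,W:wait | queues: N=0 E=1 S=0 W=0
Step 10 [NS]: N:empty,E:wait,S:empty,W:wait | queues: N=0 E=1 S=0 W=0
Step 11 [EW]: N:wait,E:car8-GO,S:wait,W:empty | queues: N=0 E=0 S=0 W=0
Car 8 crosses at step 11

11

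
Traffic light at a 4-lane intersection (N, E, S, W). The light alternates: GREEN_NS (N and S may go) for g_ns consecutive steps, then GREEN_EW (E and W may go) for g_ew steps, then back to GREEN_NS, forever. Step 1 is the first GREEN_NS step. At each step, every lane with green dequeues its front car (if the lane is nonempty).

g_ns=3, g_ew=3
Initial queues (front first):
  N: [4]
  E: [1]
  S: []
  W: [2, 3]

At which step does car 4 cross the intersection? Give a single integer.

Step 1 [NS]: N:car4-GO,E:wait,S:empty,W:wait | queues: N=0 E=1 S=0 W=2
Step 2 [NS]: N:empty,E:wait,S:empty,W:wait | queues: N=0 E=1 S=0 W=2
Step 3 [NS]: N:empty,E:wait,S:empty,W:wait | queues: N=0 E=1 S=0 W=2
Step 4 [EW]: N:wait,E:car1-GO,S:wait,W:car2-GO | queues: N=0 E=0 S=0 W=1
Step 5 [EW]: N:wait,E:empty,S:wait,W:car3-GO | queues: N=0 E=0 S=0 W=0
Car 4 crosses at step 1

1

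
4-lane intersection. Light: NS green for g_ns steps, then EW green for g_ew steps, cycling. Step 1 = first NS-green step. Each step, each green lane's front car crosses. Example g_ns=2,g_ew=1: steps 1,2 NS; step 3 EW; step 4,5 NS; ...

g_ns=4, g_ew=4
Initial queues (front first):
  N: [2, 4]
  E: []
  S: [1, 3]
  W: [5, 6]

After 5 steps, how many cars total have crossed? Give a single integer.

Answer: 5

Derivation:
Step 1 [NS]: N:car2-GO,E:wait,S:car1-GO,W:wait | queues: N=1 E=0 S=1 W=2
Step 2 [NS]: N:car4-GO,E:wait,S:car3-GO,W:wait | queues: N=0 E=0 S=0 W=2
Step 3 [NS]: N:empty,E:wait,S:empty,W:wait | queues: N=0 E=0 S=0 W=2
Step 4 [NS]: N:empty,E:wait,S:empty,W:wait | queues: N=0 E=0 S=0 W=2
Step 5 [EW]: N:wait,E:empty,S:wait,W:car5-GO | queues: N=0 E=0 S=0 W=1
Cars crossed by step 5: 5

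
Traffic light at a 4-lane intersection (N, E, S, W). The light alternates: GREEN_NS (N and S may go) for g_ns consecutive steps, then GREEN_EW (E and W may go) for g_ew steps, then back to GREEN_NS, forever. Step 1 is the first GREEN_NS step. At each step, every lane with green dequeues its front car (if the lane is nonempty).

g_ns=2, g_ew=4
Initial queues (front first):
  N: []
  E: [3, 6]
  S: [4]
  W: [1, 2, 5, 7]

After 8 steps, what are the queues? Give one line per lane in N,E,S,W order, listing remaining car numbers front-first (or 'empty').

Step 1 [NS]: N:empty,E:wait,S:car4-GO,W:wait | queues: N=0 E=2 S=0 W=4
Step 2 [NS]: N:empty,E:wait,S:empty,W:wait | queues: N=0 E=2 S=0 W=4
Step 3 [EW]: N:wait,E:car3-GO,S:wait,W:car1-GO | queues: N=0 E=1 S=0 W=3
Step 4 [EW]: N:wait,E:car6-GO,S:wait,W:car2-GO | queues: N=0 E=0 S=0 W=2
Step 5 [EW]: N:wait,E:empty,S:wait,W:car5-GO | queues: N=0 E=0 S=0 W=1
Step 6 [EW]: N:wait,E:empty,S:wait,W:car7-GO | queues: N=0 E=0 S=0 W=0

N: empty
E: empty
S: empty
W: empty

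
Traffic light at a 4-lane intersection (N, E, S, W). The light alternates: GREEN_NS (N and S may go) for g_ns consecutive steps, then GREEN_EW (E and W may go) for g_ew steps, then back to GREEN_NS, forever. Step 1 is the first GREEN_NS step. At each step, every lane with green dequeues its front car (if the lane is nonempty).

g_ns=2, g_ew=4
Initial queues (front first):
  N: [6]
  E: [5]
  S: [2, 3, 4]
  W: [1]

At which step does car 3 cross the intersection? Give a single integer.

Step 1 [NS]: N:car6-GO,E:wait,S:car2-GO,W:wait | queues: N=0 E=1 S=2 W=1
Step 2 [NS]: N:empty,E:wait,S:car3-GO,W:wait | queues: N=0 E=1 S=1 W=1
Step 3 [EW]: N:wait,E:car5-GO,S:wait,W:car1-GO | queues: N=0 E=0 S=1 W=0
Step 4 [EW]: N:wait,E:empty,S:wait,W:empty | queues: N=0 E=0 S=1 W=0
Step 5 [EW]: N:wait,E:empty,S:wait,W:empty | queues: N=0 E=0 S=1 W=0
Step 6 [EW]: N:wait,E:empty,S:wait,W:empty | queues: N=0 E=0 S=1 W=0
Step 7 [NS]: N:empty,E:wait,S:car4-GO,W:wait | queues: N=0 E=0 S=0 W=0
Car 3 crosses at step 2

2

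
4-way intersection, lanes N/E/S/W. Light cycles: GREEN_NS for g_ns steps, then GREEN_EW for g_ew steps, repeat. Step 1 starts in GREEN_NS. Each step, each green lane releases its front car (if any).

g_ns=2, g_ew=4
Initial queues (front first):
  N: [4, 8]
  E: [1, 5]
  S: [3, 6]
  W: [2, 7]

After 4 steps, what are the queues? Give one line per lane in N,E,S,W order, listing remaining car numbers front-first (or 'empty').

Step 1 [NS]: N:car4-GO,E:wait,S:car3-GO,W:wait | queues: N=1 E=2 S=1 W=2
Step 2 [NS]: N:car8-GO,E:wait,S:car6-GO,W:wait | queues: N=0 E=2 S=0 W=2
Step 3 [EW]: N:wait,E:car1-GO,S:wait,W:car2-GO | queues: N=0 E=1 S=0 W=1
Step 4 [EW]: N:wait,E:car5-GO,S:wait,W:car7-GO | queues: N=0 E=0 S=0 W=0

N: empty
E: empty
S: empty
W: empty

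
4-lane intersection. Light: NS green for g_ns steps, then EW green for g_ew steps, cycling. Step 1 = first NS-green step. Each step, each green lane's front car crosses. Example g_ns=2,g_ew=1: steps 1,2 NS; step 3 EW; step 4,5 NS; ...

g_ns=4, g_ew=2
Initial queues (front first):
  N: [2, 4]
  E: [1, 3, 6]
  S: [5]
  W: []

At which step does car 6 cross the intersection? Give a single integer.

Step 1 [NS]: N:car2-GO,E:wait,S:car5-GO,W:wait | queues: N=1 E=3 S=0 W=0
Step 2 [NS]: N:car4-GO,E:wait,S:empty,W:wait | queues: N=0 E=3 S=0 W=0
Step 3 [NS]: N:empty,E:wait,S:empty,W:wait | queues: N=0 E=3 S=0 W=0
Step 4 [NS]: N:empty,E:wait,S:empty,W:wait | queues: N=0 E=3 S=0 W=0
Step 5 [EW]: N:wait,E:car1-GO,S:wait,W:empty | queues: N=0 E=2 S=0 W=0
Step 6 [EW]: N:wait,E:car3-GO,S:wait,W:empty | queues: N=0 E=1 S=0 W=0
Step 7 [NS]: N:empty,E:wait,S:empty,W:wait | queues: N=0 E=1 S=0 W=0
Step 8 [NS]: N:empty,E:wait,S:empty,W:wait | queues: N=0 E=1 S=0 W=0
Step 9 [NS]: N:empty,E:wait,S:empty,W:wait | queues: N=0 E=1 S=0 W=0
Step 10 [NS]: N:empty,E:wait,S:empty,W:wait | queues: N=0 E=1 S=0 W=0
Step 11 [EW]: N:wait,E:car6-GO,S:wait,W:empty | queues: N=0 E=0 S=0 W=0
Car 6 crosses at step 11

11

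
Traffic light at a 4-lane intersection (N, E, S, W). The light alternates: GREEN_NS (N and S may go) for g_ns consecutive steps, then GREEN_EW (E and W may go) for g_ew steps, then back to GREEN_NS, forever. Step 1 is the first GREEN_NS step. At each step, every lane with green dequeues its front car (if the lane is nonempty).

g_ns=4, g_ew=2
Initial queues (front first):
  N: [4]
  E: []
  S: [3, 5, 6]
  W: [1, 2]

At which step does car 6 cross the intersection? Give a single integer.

Step 1 [NS]: N:car4-GO,E:wait,S:car3-GO,W:wait | queues: N=0 E=0 S=2 W=2
Step 2 [NS]: N:empty,E:wait,S:car5-GO,W:wait | queues: N=0 E=0 S=1 W=2
Step 3 [NS]: N:empty,E:wait,S:car6-GO,W:wait | queues: N=0 E=0 S=0 W=2
Step 4 [NS]: N:empty,E:wait,S:empty,W:wait | queues: N=0 E=0 S=0 W=2
Step 5 [EW]: N:wait,E:empty,S:wait,W:car1-GO | queues: N=0 E=0 S=0 W=1
Step 6 [EW]: N:wait,E:empty,S:wait,W:car2-GO | queues: N=0 E=0 S=0 W=0
Car 6 crosses at step 3

3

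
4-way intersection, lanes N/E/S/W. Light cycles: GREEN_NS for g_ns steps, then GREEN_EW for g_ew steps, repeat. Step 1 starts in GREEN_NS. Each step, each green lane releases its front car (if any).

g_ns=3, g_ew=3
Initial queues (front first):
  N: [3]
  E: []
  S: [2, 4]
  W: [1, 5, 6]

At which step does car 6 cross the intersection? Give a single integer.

Step 1 [NS]: N:car3-GO,E:wait,S:car2-GO,W:wait | queues: N=0 E=0 S=1 W=3
Step 2 [NS]: N:empty,E:wait,S:car4-GO,W:wait | queues: N=0 E=0 S=0 W=3
Step 3 [NS]: N:empty,E:wait,S:empty,W:wait | queues: N=0 E=0 S=0 W=3
Step 4 [EW]: N:wait,E:empty,S:wait,W:car1-GO | queues: N=0 E=0 S=0 W=2
Step 5 [EW]: N:wait,E:empty,S:wait,W:car5-GO | queues: N=0 E=0 S=0 W=1
Step 6 [EW]: N:wait,E:empty,S:wait,W:car6-GO | queues: N=0 E=0 S=0 W=0
Car 6 crosses at step 6

6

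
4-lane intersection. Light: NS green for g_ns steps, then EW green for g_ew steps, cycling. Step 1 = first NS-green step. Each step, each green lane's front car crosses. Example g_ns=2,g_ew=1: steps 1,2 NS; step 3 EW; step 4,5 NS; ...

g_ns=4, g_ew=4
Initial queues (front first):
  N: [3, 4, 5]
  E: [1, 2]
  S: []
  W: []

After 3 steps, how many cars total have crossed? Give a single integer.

Step 1 [NS]: N:car3-GO,E:wait,S:empty,W:wait | queues: N=2 E=2 S=0 W=0
Step 2 [NS]: N:car4-GO,E:wait,S:empty,W:wait | queues: N=1 E=2 S=0 W=0
Step 3 [NS]: N:car5-GO,E:wait,S:empty,W:wait | queues: N=0 E=2 S=0 W=0
Cars crossed by step 3: 3

Answer: 3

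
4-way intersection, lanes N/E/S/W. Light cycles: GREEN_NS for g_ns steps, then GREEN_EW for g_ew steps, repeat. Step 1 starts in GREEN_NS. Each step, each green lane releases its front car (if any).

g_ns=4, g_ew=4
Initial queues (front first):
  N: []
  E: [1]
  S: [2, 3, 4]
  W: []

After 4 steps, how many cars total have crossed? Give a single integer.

Step 1 [NS]: N:empty,E:wait,S:car2-GO,W:wait | queues: N=0 E=1 S=2 W=0
Step 2 [NS]: N:empty,E:wait,S:car3-GO,W:wait | queues: N=0 E=1 S=1 W=0
Step 3 [NS]: N:empty,E:wait,S:car4-GO,W:wait | queues: N=0 E=1 S=0 W=0
Step 4 [NS]: N:empty,E:wait,S:empty,W:wait | queues: N=0 E=1 S=0 W=0
Cars crossed by step 4: 3

Answer: 3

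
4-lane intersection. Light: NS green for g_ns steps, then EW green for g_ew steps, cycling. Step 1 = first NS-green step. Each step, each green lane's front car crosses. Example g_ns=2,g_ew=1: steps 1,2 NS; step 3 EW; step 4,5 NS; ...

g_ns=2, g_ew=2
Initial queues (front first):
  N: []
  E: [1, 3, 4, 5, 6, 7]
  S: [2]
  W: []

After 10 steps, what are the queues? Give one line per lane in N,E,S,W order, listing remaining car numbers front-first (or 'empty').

Step 1 [NS]: N:empty,E:wait,S:car2-GO,W:wait | queues: N=0 E=6 S=0 W=0
Step 2 [NS]: N:empty,E:wait,S:empty,W:wait | queues: N=0 E=6 S=0 W=0
Step 3 [EW]: N:wait,E:car1-GO,S:wait,W:empty | queues: N=0 E=5 S=0 W=0
Step 4 [EW]: N:wait,E:car3-GO,S:wait,W:empty | queues: N=0 E=4 S=0 W=0
Step 5 [NS]: N:empty,E:wait,S:empty,W:wait | queues: N=0 E=4 S=0 W=0
Step 6 [NS]: N:empty,E:wait,S:empty,W:wait | queues: N=0 E=4 S=0 W=0
Step 7 [EW]: N:wait,E:car4-GO,S:wait,W:empty | queues: N=0 E=3 S=0 W=0
Step 8 [EW]: N:wait,E:car5-GO,S:wait,W:empty | queues: N=0 E=2 S=0 W=0
Step 9 [NS]: N:empty,E:wait,S:empty,W:wait | queues: N=0 E=2 S=0 W=0
Step 10 [NS]: N:empty,E:wait,S:empty,W:wait | queues: N=0 E=2 S=0 W=0

N: empty
E: 6 7
S: empty
W: empty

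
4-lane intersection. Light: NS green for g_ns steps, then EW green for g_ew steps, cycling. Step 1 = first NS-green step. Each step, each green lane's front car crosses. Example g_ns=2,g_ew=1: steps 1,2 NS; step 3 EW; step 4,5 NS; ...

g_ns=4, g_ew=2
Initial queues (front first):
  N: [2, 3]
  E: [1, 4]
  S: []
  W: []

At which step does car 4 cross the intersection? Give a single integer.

Step 1 [NS]: N:car2-GO,E:wait,S:empty,W:wait | queues: N=1 E=2 S=0 W=0
Step 2 [NS]: N:car3-GO,E:wait,S:empty,W:wait | queues: N=0 E=2 S=0 W=0
Step 3 [NS]: N:empty,E:wait,S:empty,W:wait | queues: N=0 E=2 S=0 W=0
Step 4 [NS]: N:empty,E:wait,S:empty,W:wait | queues: N=0 E=2 S=0 W=0
Step 5 [EW]: N:wait,E:car1-GO,S:wait,W:empty | queues: N=0 E=1 S=0 W=0
Step 6 [EW]: N:wait,E:car4-GO,S:wait,W:empty | queues: N=0 E=0 S=0 W=0
Car 4 crosses at step 6

6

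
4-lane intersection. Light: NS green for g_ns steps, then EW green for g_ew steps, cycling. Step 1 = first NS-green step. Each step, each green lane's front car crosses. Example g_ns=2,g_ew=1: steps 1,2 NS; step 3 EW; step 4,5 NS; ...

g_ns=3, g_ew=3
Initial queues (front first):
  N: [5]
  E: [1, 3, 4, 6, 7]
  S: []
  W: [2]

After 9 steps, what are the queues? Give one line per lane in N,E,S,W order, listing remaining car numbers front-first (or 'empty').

Step 1 [NS]: N:car5-GO,E:wait,S:empty,W:wait | queues: N=0 E=5 S=0 W=1
Step 2 [NS]: N:empty,E:wait,S:empty,W:wait | queues: N=0 E=5 S=0 W=1
Step 3 [NS]: N:empty,E:wait,S:empty,W:wait | queues: N=0 E=5 S=0 W=1
Step 4 [EW]: N:wait,E:car1-GO,S:wait,W:car2-GO | queues: N=0 E=4 S=0 W=0
Step 5 [EW]: N:wait,E:car3-GO,S:wait,W:empty | queues: N=0 E=3 S=0 W=0
Step 6 [EW]: N:wait,E:car4-GO,S:wait,W:empty | queues: N=0 E=2 S=0 W=0
Step 7 [NS]: N:empty,E:wait,S:empty,W:wait | queues: N=0 E=2 S=0 W=0
Step 8 [NS]: N:empty,E:wait,S:empty,W:wait | queues: N=0 E=2 S=0 W=0
Step 9 [NS]: N:empty,E:wait,S:empty,W:wait | queues: N=0 E=2 S=0 W=0

N: empty
E: 6 7
S: empty
W: empty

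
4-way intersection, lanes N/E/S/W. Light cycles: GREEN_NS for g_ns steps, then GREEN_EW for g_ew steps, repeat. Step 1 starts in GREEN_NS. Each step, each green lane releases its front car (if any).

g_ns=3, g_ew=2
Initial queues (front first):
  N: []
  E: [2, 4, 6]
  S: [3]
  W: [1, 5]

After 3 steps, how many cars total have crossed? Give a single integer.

Answer: 1

Derivation:
Step 1 [NS]: N:empty,E:wait,S:car3-GO,W:wait | queues: N=0 E=3 S=0 W=2
Step 2 [NS]: N:empty,E:wait,S:empty,W:wait | queues: N=0 E=3 S=0 W=2
Step 3 [NS]: N:empty,E:wait,S:empty,W:wait | queues: N=0 E=3 S=0 W=2
Cars crossed by step 3: 1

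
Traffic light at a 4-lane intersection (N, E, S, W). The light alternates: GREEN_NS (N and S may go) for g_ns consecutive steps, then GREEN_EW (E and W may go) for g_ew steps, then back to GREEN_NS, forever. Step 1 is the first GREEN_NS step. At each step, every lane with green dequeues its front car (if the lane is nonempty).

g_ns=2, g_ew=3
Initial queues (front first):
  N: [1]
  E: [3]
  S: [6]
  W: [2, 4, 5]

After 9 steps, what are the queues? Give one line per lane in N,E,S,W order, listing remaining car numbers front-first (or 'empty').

Step 1 [NS]: N:car1-GO,E:wait,S:car6-GO,W:wait | queues: N=0 E=1 S=0 W=3
Step 2 [NS]: N:empty,E:wait,S:empty,W:wait | queues: N=0 E=1 S=0 W=3
Step 3 [EW]: N:wait,E:car3-GO,S:wait,W:car2-GO | queues: N=0 E=0 S=0 W=2
Step 4 [EW]: N:wait,E:empty,S:wait,W:car4-GO | queues: N=0 E=0 S=0 W=1
Step 5 [EW]: N:wait,E:empty,S:wait,W:car5-GO | queues: N=0 E=0 S=0 W=0

N: empty
E: empty
S: empty
W: empty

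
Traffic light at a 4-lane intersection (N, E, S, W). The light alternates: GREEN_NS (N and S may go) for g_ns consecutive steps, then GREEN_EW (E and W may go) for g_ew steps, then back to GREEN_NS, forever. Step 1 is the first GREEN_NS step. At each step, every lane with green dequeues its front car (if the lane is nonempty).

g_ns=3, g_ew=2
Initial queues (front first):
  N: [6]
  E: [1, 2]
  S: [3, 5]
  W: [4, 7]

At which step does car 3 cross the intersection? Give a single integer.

Step 1 [NS]: N:car6-GO,E:wait,S:car3-GO,W:wait | queues: N=0 E=2 S=1 W=2
Step 2 [NS]: N:empty,E:wait,S:car5-GO,W:wait | queues: N=0 E=2 S=0 W=2
Step 3 [NS]: N:empty,E:wait,S:empty,W:wait | queues: N=0 E=2 S=0 W=2
Step 4 [EW]: N:wait,E:car1-GO,S:wait,W:car4-GO | queues: N=0 E=1 S=0 W=1
Step 5 [EW]: N:wait,E:car2-GO,S:wait,W:car7-GO | queues: N=0 E=0 S=0 W=0
Car 3 crosses at step 1

1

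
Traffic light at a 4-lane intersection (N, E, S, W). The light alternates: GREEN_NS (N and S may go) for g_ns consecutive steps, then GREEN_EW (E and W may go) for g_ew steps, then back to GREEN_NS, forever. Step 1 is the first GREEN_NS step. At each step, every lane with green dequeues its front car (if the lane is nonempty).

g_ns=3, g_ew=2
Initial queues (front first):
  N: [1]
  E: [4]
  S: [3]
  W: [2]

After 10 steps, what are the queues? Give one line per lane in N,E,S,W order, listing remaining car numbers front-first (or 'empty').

Step 1 [NS]: N:car1-GO,E:wait,S:car3-GO,W:wait | queues: N=0 E=1 S=0 W=1
Step 2 [NS]: N:empty,E:wait,S:empty,W:wait | queues: N=0 E=1 S=0 W=1
Step 3 [NS]: N:empty,E:wait,S:empty,W:wait | queues: N=0 E=1 S=0 W=1
Step 4 [EW]: N:wait,E:car4-GO,S:wait,W:car2-GO | queues: N=0 E=0 S=0 W=0

N: empty
E: empty
S: empty
W: empty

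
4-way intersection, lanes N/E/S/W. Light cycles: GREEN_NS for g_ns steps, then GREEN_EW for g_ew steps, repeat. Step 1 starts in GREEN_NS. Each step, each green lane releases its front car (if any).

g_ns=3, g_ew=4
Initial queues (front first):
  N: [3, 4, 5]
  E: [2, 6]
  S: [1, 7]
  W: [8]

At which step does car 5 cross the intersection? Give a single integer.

Step 1 [NS]: N:car3-GO,E:wait,S:car1-GO,W:wait | queues: N=2 E=2 S=1 W=1
Step 2 [NS]: N:car4-GO,E:wait,S:car7-GO,W:wait | queues: N=1 E=2 S=0 W=1
Step 3 [NS]: N:car5-GO,E:wait,S:empty,W:wait | queues: N=0 E=2 S=0 W=1
Step 4 [EW]: N:wait,E:car2-GO,S:wait,W:car8-GO | queues: N=0 E=1 S=0 W=0
Step 5 [EW]: N:wait,E:car6-GO,S:wait,W:empty | queues: N=0 E=0 S=0 W=0
Car 5 crosses at step 3

3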